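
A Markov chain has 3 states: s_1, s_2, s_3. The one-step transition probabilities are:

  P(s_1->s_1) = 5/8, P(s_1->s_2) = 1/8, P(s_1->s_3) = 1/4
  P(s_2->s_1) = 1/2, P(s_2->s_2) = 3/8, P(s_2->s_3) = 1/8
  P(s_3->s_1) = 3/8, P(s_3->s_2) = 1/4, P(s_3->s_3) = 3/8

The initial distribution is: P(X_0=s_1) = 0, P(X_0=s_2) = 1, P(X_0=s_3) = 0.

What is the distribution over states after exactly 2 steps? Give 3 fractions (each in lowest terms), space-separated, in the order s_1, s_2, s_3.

Answer: 35/64 15/64 7/32

Derivation:
Propagating the distribution step by step (d_{t+1} = d_t * P):
d_0 = (s_1=0, s_2=1, s_3=0)
  d_1[s_1] = 0*5/8 + 1*1/2 + 0*3/8 = 1/2
  d_1[s_2] = 0*1/8 + 1*3/8 + 0*1/4 = 3/8
  d_1[s_3] = 0*1/4 + 1*1/8 + 0*3/8 = 1/8
d_1 = (s_1=1/2, s_2=3/8, s_3=1/8)
  d_2[s_1] = 1/2*5/8 + 3/8*1/2 + 1/8*3/8 = 35/64
  d_2[s_2] = 1/2*1/8 + 3/8*3/8 + 1/8*1/4 = 15/64
  d_2[s_3] = 1/2*1/4 + 3/8*1/8 + 1/8*3/8 = 7/32
d_2 = (s_1=35/64, s_2=15/64, s_3=7/32)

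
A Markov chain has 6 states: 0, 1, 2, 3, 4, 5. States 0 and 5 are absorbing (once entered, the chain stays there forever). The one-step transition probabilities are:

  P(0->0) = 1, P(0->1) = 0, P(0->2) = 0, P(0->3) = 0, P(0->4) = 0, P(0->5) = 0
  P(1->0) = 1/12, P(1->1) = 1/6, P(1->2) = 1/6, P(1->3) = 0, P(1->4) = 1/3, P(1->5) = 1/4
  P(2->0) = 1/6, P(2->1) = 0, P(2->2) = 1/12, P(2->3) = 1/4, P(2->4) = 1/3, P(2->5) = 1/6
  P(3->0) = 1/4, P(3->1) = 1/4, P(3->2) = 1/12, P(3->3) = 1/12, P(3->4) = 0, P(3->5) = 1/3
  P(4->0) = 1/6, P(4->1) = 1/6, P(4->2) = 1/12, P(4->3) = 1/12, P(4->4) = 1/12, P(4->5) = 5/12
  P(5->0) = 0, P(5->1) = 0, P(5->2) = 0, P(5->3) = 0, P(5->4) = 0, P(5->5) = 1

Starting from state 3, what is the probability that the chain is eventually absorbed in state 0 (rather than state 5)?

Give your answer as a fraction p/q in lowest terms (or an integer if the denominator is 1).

Answer: 4309/10990

Derivation:
Let a_i = P(absorbed in 0 | start in state i).
Boundary conditions: a_0 = 1, a_5 = 0.
For each transient state i, a_i = sum_j P(i->j) * a_j:
  a_1 = 1/12*a_0 + 1/6*a_1 + 1/6*a_2 + 0*a_3 + 1/3*a_4 + 1/4*a_5
  a_2 = 1/6*a_0 + 0*a_1 + 1/12*a_2 + 1/4*a_3 + 1/3*a_4 + 1/6*a_5
  a_3 = 1/4*a_0 + 1/4*a_1 + 1/12*a_2 + 1/12*a_3 + 0*a_4 + 1/3*a_5
  a_4 = 1/6*a_0 + 1/6*a_1 + 1/12*a_2 + 1/12*a_3 + 1/12*a_4 + 5/12*a_5

Substituting a_0 = 1 and a_5 = 0, rearrange to (I - Q) a = r where r[i] = P(i -> 0):
  [5/6, -1/6, 0, -1/3] . (a_1, a_2, a_3, a_4) = 1/12
  [0, 11/12, -1/4, -1/3] . (a_1, a_2, a_3, a_4) = 1/6
  [-1/4, -1/12, 11/12, 0] . (a_1, a_2, a_3, a_4) = 1/4
  [-1/6, -1/12, -1/12, 11/12] . (a_1, a_2, a_3, a_4) = 1/6

Solving yields:
  a_1 = 334/1099
  a_2 = 4409/10990
  a_3 = 4309/10990
  a_4 = 1699/5495

Starting state is 3, so the absorption probability is a_3 = 4309/10990.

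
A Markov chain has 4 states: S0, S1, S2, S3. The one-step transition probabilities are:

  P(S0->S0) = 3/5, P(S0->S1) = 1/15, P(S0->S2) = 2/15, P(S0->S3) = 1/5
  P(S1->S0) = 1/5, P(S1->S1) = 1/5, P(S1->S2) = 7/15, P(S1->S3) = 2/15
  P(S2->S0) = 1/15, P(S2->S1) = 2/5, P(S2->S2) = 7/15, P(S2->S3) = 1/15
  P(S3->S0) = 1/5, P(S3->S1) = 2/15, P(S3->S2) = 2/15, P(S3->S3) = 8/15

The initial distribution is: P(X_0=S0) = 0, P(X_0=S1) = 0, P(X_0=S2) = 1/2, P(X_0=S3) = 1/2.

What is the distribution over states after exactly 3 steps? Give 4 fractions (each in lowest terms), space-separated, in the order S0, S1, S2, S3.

Propagating the distribution step by step (d_{t+1} = d_t * P):
d_0 = (S0=0, S1=0, S2=1/2, S3=1/2)
  d_1[S0] = 0*3/5 + 0*1/5 + 1/2*1/15 + 1/2*1/5 = 2/15
  d_1[S1] = 0*1/15 + 0*1/5 + 1/2*2/5 + 1/2*2/15 = 4/15
  d_1[S2] = 0*2/15 + 0*7/15 + 1/2*7/15 + 1/2*2/15 = 3/10
  d_1[S3] = 0*1/5 + 0*2/15 + 1/2*1/15 + 1/2*8/15 = 3/10
d_1 = (S0=2/15, S1=4/15, S2=3/10, S3=3/10)
  d_2[S0] = 2/15*3/5 + 4/15*1/5 + 3/10*1/15 + 3/10*1/5 = 16/75
  d_2[S1] = 2/15*1/15 + 4/15*1/5 + 3/10*2/5 + 3/10*2/15 = 2/9
  d_2[S2] = 2/15*2/15 + 4/15*7/15 + 3/10*7/15 + 3/10*2/15 = 29/90
  d_2[S3] = 2/15*1/5 + 4/15*2/15 + 3/10*1/15 + 3/10*8/15 = 109/450
d_2 = (S0=16/75, S1=2/9, S2=29/90, S3=109/450)
  d_3[S0] = 16/75*3/5 + 2/9*1/5 + 29/90*1/15 + 109/450*1/5 = 818/3375
  d_3[S1] = 16/75*1/15 + 2/9*1/5 + 29/90*2/5 + 109/450*2/15 = 742/3375
  d_3[S2] = 16/75*2/15 + 2/9*7/15 + 29/90*7/15 + 109/450*2/15 = 17/54
  d_3[S3] = 16/75*1/5 + 2/9*2/15 + 29/90*1/15 + 109/450*8/15 = 301/1350
d_3 = (S0=818/3375, S1=742/3375, S2=17/54, S3=301/1350)

Answer: 818/3375 742/3375 17/54 301/1350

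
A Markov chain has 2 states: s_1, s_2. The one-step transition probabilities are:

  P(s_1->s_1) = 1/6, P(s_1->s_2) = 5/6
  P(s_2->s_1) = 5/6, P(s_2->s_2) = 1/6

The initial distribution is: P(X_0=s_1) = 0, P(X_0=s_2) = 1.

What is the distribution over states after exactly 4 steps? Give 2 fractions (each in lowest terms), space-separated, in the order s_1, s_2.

Answer: 65/162 97/162

Derivation:
Propagating the distribution step by step (d_{t+1} = d_t * P):
d_0 = (s_1=0, s_2=1)
  d_1[s_1] = 0*1/6 + 1*5/6 = 5/6
  d_1[s_2] = 0*5/6 + 1*1/6 = 1/6
d_1 = (s_1=5/6, s_2=1/6)
  d_2[s_1] = 5/6*1/6 + 1/6*5/6 = 5/18
  d_2[s_2] = 5/6*5/6 + 1/6*1/6 = 13/18
d_2 = (s_1=5/18, s_2=13/18)
  d_3[s_1] = 5/18*1/6 + 13/18*5/6 = 35/54
  d_3[s_2] = 5/18*5/6 + 13/18*1/6 = 19/54
d_3 = (s_1=35/54, s_2=19/54)
  d_4[s_1] = 35/54*1/6 + 19/54*5/6 = 65/162
  d_4[s_2] = 35/54*5/6 + 19/54*1/6 = 97/162
d_4 = (s_1=65/162, s_2=97/162)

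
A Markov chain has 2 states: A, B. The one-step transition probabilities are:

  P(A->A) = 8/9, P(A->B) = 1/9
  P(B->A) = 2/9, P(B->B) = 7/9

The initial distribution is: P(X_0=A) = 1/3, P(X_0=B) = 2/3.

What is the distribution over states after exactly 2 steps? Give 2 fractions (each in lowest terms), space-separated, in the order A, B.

Propagating the distribution step by step (d_{t+1} = d_t * P):
d_0 = (A=1/3, B=2/3)
  d_1[A] = 1/3*8/9 + 2/3*2/9 = 4/9
  d_1[B] = 1/3*1/9 + 2/3*7/9 = 5/9
d_1 = (A=4/9, B=5/9)
  d_2[A] = 4/9*8/9 + 5/9*2/9 = 14/27
  d_2[B] = 4/9*1/9 + 5/9*7/9 = 13/27
d_2 = (A=14/27, B=13/27)

Answer: 14/27 13/27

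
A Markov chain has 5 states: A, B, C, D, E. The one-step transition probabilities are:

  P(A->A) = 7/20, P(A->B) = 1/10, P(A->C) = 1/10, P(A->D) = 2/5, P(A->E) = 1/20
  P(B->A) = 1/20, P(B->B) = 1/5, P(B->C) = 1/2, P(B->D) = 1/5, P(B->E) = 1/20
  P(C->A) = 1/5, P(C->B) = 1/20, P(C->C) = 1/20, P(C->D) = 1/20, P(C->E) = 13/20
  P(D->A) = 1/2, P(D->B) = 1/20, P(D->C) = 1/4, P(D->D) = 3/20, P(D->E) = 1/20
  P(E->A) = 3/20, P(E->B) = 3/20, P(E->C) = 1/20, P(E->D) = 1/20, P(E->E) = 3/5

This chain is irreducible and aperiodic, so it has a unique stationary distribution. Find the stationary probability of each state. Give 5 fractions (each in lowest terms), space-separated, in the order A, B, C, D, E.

Answer: 296/1141 881/7987 3536/23961 4189/23961 2459/7987

Derivation:
The stationary distribution satisfies pi = pi * P, i.e.:
  pi_A = 7/20*pi_A + 1/20*pi_B + 1/5*pi_C + 1/2*pi_D + 3/20*pi_E
  pi_B = 1/10*pi_A + 1/5*pi_B + 1/20*pi_C + 1/20*pi_D + 3/20*pi_E
  pi_C = 1/10*pi_A + 1/2*pi_B + 1/20*pi_C + 1/4*pi_D + 1/20*pi_E
  pi_D = 2/5*pi_A + 1/5*pi_B + 1/20*pi_C + 3/20*pi_D + 1/20*pi_E
  pi_E = 1/20*pi_A + 1/20*pi_B + 13/20*pi_C + 1/20*pi_D + 3/5*pi_E
with normalization: pi_A + pi_B + pi_C + pi_D + pi_E = 1.

Using the first 4 balance equations plus normalization, the linear system A*pi = b is:
  [-13/20, 1/20, 1/5, 1/2, 3/20] . pi = 0
  [1/10, -4/5, 1/20, 1/20, 3/20] . pi = 0
  [1/10, 1/2, -19/20, 1/4, 1/20] . pi = 0
  [2/5, 1/5, 1/20, -17/20, 1/20] . pi = 0
  [1, 1, 1, 1, 1] . pi = 1

Solving yields:
  pi_A = 296/1141
  pi_B = 881/7987
  pi_C = 3536/23961
  pi_D = 4189/23961
  pi_E = 2459/7987

Verification (pi * P):
  296/1141*7/20 + 881/7987*1/20 + 3536/23961*1/5 + 4189/23961*1/2 + 2459/7987*3/20 = 296/1141 = pi_A  (ok)
  296/1141*1/10 + 881/7987*1/5 + 3536/23961*1/20 + 4189/23961*1/20 + 2459/7987*3/20 = 881/7987 = pi_B  (ok)
  296/1141*1/10 + 881/7987*1/2 + 3536/23961*1/20 + 4189/23961*1/4 + 2459/7987*1/20 = 3536/23961 = pi_C  (ok)
  296/1141*2/5 + 881/7987*1/5 + 3536/23961*1/20 + 4189/23961*3/20 + 2459/7987*1/20 = 4189/23961 = pi_D  (ok)
  296/1141*1/20 + 881/7987*1/20 + 3536/23961*13/20 + 4189/23961*1/20 + 2459/7987*3/5 = 2459/7987 = pi_E  (ok)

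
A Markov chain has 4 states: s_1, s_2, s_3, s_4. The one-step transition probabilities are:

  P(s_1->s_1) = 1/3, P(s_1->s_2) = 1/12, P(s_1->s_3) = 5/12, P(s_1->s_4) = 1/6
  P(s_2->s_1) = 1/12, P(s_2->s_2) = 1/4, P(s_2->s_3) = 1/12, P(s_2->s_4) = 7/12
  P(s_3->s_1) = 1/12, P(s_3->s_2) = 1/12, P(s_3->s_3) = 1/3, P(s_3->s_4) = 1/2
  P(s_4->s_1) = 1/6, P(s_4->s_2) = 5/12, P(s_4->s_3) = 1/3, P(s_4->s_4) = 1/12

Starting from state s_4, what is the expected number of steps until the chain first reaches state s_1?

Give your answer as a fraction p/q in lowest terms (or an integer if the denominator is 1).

Let h_i = expected steps to first reach s_1 from state i.
Boundary: h_s_1 = 0.
First-step equations for the other states:
  h_s_2 = 1 + 1/12*h_s_1 + 1/4*h_s_2 + 1/12*h_s_3 + 7/12*h_s_4
  h_s_3 = 1 + 1/12*h_s_1 + 1/12*h_s_2 + 1/3*h_s_3 + 1/2*h_s_4
  h_s_4 = 1 + 1/6*h_s_1 + 5/12*h_s_2 + 1/3*h_s_3 + 1/12*h_s_4

Substituting h_s_1 = 0 and rearranging gives the linear system (I - Q) h = 1:
  [3/4, -1/12, -7/12] . (h_s_2, h_s_3, h_s_4) = 1
  [-1/12, 2/3, -1/2] . (h_s_2, h_s_3, h_s_4) = 1
  [-5/12, -1/3, 11/12] . (h_s_2, h_s_3, h_s_4) = 1

Solving yields:
  h_s_2 = 1980/227
  h_s_3 = 1992/227
  h_s_4 = 1872/227

Starting state is s_4, so the expected hitting time is h_s_4 = 1872/227.

Answer: 1872/227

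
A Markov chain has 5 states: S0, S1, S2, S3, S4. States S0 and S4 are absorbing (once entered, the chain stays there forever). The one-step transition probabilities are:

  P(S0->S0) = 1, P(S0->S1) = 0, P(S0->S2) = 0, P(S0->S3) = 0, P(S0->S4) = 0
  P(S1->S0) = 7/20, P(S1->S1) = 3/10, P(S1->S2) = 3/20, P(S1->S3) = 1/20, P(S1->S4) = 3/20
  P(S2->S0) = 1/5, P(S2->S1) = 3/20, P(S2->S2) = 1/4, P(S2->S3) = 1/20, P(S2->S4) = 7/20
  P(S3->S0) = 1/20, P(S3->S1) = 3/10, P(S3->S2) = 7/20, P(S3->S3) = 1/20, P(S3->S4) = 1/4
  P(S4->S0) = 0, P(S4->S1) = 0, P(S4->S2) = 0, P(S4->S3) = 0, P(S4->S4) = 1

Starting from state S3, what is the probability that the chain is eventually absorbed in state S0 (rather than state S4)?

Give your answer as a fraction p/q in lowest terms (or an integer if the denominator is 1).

Let a_i = P(absorbed in S0 | start in state i).
Boundary conditions: a_S0 = 1, a_S4 = 0.
For each transient state i, a_i = sum_j P(i->j) * a_j:
  a_S1 = 7/20*a_S0 + 3/10*a_S1 + 3/20*a_S2 + 1/20*a_S3 + 3/20*a_S4
  a_S2 = 1/5*a_S0 + 3/20*a_S1 + 1/4*a_S2 + 1/20*a_S3 + 7/20*a_S4
  a_S3 = 1/20*a_S0 + 3/10*a_S1 + 7/20*a_S2 + 1/20*a_S3 + 1/4*a_S4

Substituting a_S0 = 1 and a_S4 = 0, rearrange to (I - Q) a = r where r[i] = P(i -> S0):
  [7/10, -3/20, -1/20] . (a_S1, a_S2, a_S3) = 7/20
  [-3/20, 3/4, -1/20] . (a_S1, a_S2, a_S3) = 1/5
  [-3/10, -7/20, 19/20] . (a_S1, a_S2, a_S3) = 1/20

Solving yields:
  a_S1 = 555/898
  a_S2 = 749/1796
  a_S3 = 721/1796

Starting state is S3, so the absorption probability is a_S3 = 721/1796.

Answer: 721/1796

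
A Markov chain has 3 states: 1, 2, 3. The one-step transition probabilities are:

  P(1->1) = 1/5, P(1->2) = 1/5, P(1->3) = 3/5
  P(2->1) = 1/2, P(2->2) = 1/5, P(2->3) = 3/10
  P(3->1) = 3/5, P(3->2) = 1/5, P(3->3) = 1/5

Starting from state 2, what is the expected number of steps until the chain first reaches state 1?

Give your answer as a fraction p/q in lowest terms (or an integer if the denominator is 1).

Let h_i = expected steps to first reach 1 from state i.
Boundary: h_1 = 0.
First-step equations for the other states:
  h_2 = 1 + 1/2*h_1 + 1/5*h_2 + 3/10*h_3
  h_3 = 1 + 3/5*h_1 + 1/5*h_2 + 1/5*h_3

Substituting h_1 = 0 and rearranging gives the linear system (I - Q) h = 1:
  [4/5, -3/10] . (h_2, h_3) = 1
  [-1/5, 4/5] . (h_2, h_3) = 1

Solving yields:
  h_2 = 55/29
  h_3 = 50/29

Starting state is 2, so the expected hitting time is h_2 = 55/29.

Answer: 55/29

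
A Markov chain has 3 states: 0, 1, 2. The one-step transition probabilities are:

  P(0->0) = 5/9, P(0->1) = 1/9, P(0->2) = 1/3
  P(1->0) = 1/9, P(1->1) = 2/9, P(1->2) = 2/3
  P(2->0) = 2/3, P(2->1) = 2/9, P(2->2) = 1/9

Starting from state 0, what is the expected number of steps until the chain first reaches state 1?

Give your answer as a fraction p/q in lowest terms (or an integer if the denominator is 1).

Answer: 99/14

Derivation:
Let h_i = expected steps to first reach 1 from state i.
Boundary: h_1 = 0.
First-step equations for the other states:
  h_0 = 1 + 5/9*h_0 + 1/9*h_1 + 1/3*h_2
  h_2 = 1 + 2/3*h_0 + 2/9*h_1 + 1/9*h_2

Substituting h_1 = 0 and rearranging gives the linear system (I - Q) h = 1:
  [4/9, -1/3] . (h_0, h_2) = 1
  [-2/3, 8/9] . (h_0, h_2) = 1

Solving yields:
  h_0 = 99/14
  h_2 = 45/7

Starting state is 0, so the expected hitting time is h_0 = 99/14.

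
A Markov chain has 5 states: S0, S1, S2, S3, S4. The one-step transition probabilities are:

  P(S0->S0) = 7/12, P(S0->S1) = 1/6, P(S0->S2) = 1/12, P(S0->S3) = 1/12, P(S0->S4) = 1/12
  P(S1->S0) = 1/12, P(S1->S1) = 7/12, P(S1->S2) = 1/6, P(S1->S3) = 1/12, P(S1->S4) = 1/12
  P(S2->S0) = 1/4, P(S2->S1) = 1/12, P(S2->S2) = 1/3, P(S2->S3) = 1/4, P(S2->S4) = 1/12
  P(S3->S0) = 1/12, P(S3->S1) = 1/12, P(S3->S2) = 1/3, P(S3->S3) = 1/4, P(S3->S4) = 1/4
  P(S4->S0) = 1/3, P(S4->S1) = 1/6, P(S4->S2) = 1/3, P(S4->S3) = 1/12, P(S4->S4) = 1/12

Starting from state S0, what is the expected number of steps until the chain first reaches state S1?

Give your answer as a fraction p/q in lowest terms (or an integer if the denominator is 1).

Answer: 1992/277

Derivation:
Let h_i = expected steps to first reach S1 from state i.
Boundary: h_S1 = 0.
First-step equations for the other states:
  h_S0 = 1 + 7/12*h_S0 + 1/6*h_S1 + 1/12*h_S2 + 1/12*h_S3 + 1/12*h_S4
  h_S2 = 1 + 1/4*h_S0 + 1/12*h_S1 + 1/3*h_S2 + 1/4*h_S3 + 1/12*h_S4
  h_S3 = 1 + 1/12*h_S0 + 1/12*h_S1 + 1/3*h_S2 + 1/4*h_S3 + 1/4*h_S4
  h_S4 = 1 + 1/3*h_S0 + 1/6*h_S1 + 1/3*h_S2 + 1/12*h_S3 + 1/12*h_S4

Substituting h_S1 = 0 and rearranging gives the linear system (I - Q) h = 1:
  [5/12, -1/12, -1/12, -1/12] . (h_S0, h_S2, h_S3, h_S4) = 1
  [-1/4, 2/3, -1/4, -1/12] . (h_S0, h_S2, h_S3, h_S4) = 1
  [-1/12, -1/3, 3/4, -1/4] . (h_S0, h_S2, h_S3, h_S4) = 1
  [-1/3, -1/3, -1/12, 11/12] . (h_S0, h_S2, h_S3, h_S4) = 1

Solving yields:
  h_S0 = 1992/277
  h_S2 = 2280/277
  h_S3 = 2292/277
  h_S4 = 2064/277

Starting state is S0, so the expected hitting time is h_S0 = 1992/277.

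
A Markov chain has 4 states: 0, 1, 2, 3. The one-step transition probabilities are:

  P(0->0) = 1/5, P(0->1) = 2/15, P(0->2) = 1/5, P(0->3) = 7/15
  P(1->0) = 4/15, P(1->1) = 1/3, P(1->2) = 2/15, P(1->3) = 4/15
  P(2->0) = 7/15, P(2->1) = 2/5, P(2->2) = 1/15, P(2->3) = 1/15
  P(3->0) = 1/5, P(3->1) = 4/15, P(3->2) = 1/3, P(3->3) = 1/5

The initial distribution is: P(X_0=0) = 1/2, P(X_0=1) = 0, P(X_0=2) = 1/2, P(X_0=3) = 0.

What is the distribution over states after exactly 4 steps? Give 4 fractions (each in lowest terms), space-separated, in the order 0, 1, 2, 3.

Answer: 13687/50625 13922/50625 9619/50625 13397/50625

Derivation:
Propagating the distribution step by step (d_{t+1} = d_t * P):
d_0 = (0=1/2, 1=0, 2=1/2, 3=0)
  d_1[0] = 1/2*1/5 + 0*4/15 + 1/2*7/15 + 0*1/5 = 1/3
  d_1[1] = 1/2*2/15 + 0*1/3 + 1/2*2/5 + 0*4/15 = 4/15
  d_1[2] = 1/2*1/5 + 0*2/15 + 1/2*1/15 + 0*1/3 = 2/15
  d_1[3] = 1/2*7/15 + 0*4/15 + 1/2*1/15 + 0*1/5 = 4/15
d_1 = (0=1/3, 1=4/15, 2=2/15, 3=4/15)
  d_2[0] = 1/3*1/5 + 4/15*4/15 + 2/15*7/15 + 4/15*1/5 = 19/75
  d_2[1] = 1/3*2/15 + 4/15*1/3 + 2/15*2/5 + 4/15*4/15 = 58/225
  d_2[2] = 1/3*1/5 + 4/15*2/15 + 2/15*1/15 + 4/15*1/3 = 1/5
  d_2[3] = 1/3*7/15 + 4/15*4/15 + 2/15*1/15 + 4/15*1/5 = 13/45
d_2 = (0=19/75, 1=58/225, 2=1/5, 3=13/45)
  d_3[0] = 19/75*1/5 + 58/225*4/15 + 1/5*7/15 + 13/45*1/5 = 913/3375
  d_3[1] = 19/75*2/15 + 58/225*1/3 + 1/5*2/5 + 13/45*4/15 = 934/3375
  d_3[2] = 19/75*1/5 + 58/225*2/15 + 1/5*1/15 + 13/45*1/3 = 73/375
  d_3[3] = 19/75*7/15 + 58/225*4/15 + 1/5*1/15 + 13/45*1/5 = 871/3375
d_3 = (0=913/3375, 1=934/3375, 2=73/375, 3=871/3375)
  d_4[0] = 913/3375*1/5 + 934/3375*4/15 + 73/375*7/15 + 871/3375*1/5 = 13687/50625
  d_4[1] = 913/3375*2/15 + 934/3375*1/3 + 73/375*2/5 + 871/3375*4/15 = 13922/50625
  d_4[2] = 913/3375*1/5 + 934/3375*2/15 + 73/375*1/15 + 871/3375*1/3 = 9619/50625
  d_4[3] = 913/3375*7/15 + 934/3375*4/15 + 73/375*1/15 + 871/3375*1/5 = 13397/50625
d_4 = (0=13687/50625, 1=13922/50625, 2=9619/50625, 3=13397/50625)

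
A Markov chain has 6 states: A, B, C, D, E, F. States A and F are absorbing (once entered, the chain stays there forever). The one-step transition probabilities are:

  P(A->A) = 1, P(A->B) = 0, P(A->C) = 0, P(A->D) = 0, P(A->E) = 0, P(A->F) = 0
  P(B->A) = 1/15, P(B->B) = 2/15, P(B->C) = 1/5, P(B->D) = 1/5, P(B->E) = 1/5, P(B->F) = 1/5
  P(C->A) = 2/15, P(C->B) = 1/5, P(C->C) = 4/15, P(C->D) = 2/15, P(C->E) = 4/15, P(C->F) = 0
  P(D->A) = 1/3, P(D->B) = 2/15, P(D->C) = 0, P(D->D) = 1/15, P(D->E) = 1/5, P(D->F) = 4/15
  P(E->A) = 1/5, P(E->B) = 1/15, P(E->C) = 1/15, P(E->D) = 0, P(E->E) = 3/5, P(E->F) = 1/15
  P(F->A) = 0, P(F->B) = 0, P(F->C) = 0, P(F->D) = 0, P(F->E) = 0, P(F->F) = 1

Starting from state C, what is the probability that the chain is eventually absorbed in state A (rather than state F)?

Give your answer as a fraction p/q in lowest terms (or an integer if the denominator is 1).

Let a_i = P(absorbed in A | start in state i).
Boundary conditions: a_A = 1, a_F = 0.
For each transient state i, a_i = sum_j P(i->j) * a_j:
  a_B = 1/15*a_A + 2/15*a_B + 1/5*a_C + 1/5*a_D + 1/5*a_E + 1/5*a_F
  a_C = 2/15*a_A + 1/5*a_B + 4/15*a_C + 2/15*a_D + 4/15*a_E + 0*a_F
  a_D = 1/3*a_A + 2/15*a_B + 0*a_C + 1/15*a_D + 1/5*a_E + 4/15*a_F
  a_E = 1/5*a_A + 1/15*a_B + 1/15*a_C + 0*a_D + 3/5*a_E + 1/15*a_F

Substituting a_A = 1 and a_F = 0, rearrange to (I - Q) a = r where r[i] = P(i -> A):
  [13/15, -1/5, -1/5, -1/5] . (a_B, a_C, a_D, a_E) = 1/15
  [-1/5, 11/15, -2/15, -4/15] . (a_B, a_C, a_D, a_E) = 2/15
  [-2/15, 0, 14/15, -1/5] . (a_B, a_C, a_D, a_E) = 1/3
  [-1/15, -1/15, 0, 2/5] . (a_B, a_C, a_D, a_E) = 1/5

Solving yields:
  a_B = 4849/9094
  a_C = 6269/9094
  a_D = 2656/4547
  a_E = 3200/4547

Starting state is C, so the absorption probability is a_C = 6269/9094.

Answer: 6269/9094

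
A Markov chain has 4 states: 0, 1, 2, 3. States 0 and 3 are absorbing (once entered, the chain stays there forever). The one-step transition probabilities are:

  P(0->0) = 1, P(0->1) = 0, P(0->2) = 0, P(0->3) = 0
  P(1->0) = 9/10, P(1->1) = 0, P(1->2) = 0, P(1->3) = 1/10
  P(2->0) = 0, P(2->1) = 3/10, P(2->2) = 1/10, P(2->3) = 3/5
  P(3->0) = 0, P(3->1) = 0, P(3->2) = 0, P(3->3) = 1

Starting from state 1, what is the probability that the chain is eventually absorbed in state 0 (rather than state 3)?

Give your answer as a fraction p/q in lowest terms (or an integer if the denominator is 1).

Answer: 9/10

Derivation:
Let a_i = P(absorbed in 0 | start in state i).
Boundary conditions: a_0 = 1, a_3 = 0.
For each transient state i, a_i = sum_j P(i->j) * a_j:
  a_1 = 9/10*a_0 + 0*a_1 + 0*a_2 + 1/10*a_3
  a_2 = 0*a_0 + 3/10*a_1 + 1/10*a_2 + 3/5*a_3

Substituting a_0 = 1 and a_3 = 0, rearrange to (I - Q) a = r where r[i] = P(i -> 0):
  [1, 0] . (a_1, a_2) = 9/10
  [-3/10, 9/10] . (a_1, a_2) = 0

Solving yields:
  a_1 = 9/10
  a_2 = 3/10

Starting state is 1, so the absorption probability is a_1 = 9/10.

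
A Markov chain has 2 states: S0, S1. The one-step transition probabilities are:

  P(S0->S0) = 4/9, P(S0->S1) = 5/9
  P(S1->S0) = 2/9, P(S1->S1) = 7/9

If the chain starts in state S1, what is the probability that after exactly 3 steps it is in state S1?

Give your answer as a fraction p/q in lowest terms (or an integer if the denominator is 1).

Computing P^3 by repeated multiplication:
P^1 =
  S0: [4/9, 5/9]
  S1: [2/9, 7/9]
P^2 =
  S0: [26/81, 55/81]
  S1: [22/81, 59/81]
P^3 =
  S0: [214/729, 515/729]
  S1: [206/729, 523/729]

(P^3)[S1 -> S1] = 523/729

Answer: 523/729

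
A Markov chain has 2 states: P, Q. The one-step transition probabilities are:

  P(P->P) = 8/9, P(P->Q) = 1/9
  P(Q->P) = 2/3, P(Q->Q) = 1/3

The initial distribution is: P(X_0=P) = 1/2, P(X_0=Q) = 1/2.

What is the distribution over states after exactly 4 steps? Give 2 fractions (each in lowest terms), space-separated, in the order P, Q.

Propagating the distribution step by step (d_{t+1} = d_t * P):
d_0 = (P=1/2, Q=1/2)
  d_1[P] = 1/2*8/9 + 1/2*2/3 = 7/9
  d_1[Q] = 1/2*1/9 + 1/2*1/3 = 2/9
d_1 = (P=7/9, Q=2/9)
  d_2[P] = 7/9*8/9 + 2/9*2/3 = 68/81
  d_2[Q] = 7/9*1/9 + 2/9*1/3 = 13/81
d_2 = (P=68/81, Q=13/81)
  d_3[P] = 68/81*8/9 + 13/81*2/3 = 622/729
  d_3[Q] = 68/81*1/9 + 13/81*1/3 = 107/729
d_3 = (P=622/729, Q=107/729)
  d_4[P] = 622/729*8/9 + 107/729*2/3 = 5618/6561
  d_4[Q] = 622/729*1/9 + 107/729*1/3 = 943/6561
d_4 = (P=5618/6561, Q=943/6561)

Answer: 5618/6561 943/6561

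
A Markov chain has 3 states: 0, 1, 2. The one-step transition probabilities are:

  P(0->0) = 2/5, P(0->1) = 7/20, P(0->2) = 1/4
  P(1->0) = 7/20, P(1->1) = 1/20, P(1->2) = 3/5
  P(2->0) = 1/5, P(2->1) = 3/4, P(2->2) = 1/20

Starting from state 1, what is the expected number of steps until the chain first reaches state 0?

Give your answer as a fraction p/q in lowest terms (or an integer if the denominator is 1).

Answer: 620/181

Derivation:
Let h_i = expected steps to first reach 0 from state i.
Boundary: h_0 = 0.
First-step equations for the other states:
  h_1 = 1 + 7/20*h_0 + 1/20*h_1 + 3/5*h_2
  h_2 = 1 + 1/5*h_0 + 3/4*h_1 + 1/20*h_2

Substituting h_0 = 0 and rearranging gives the linear system (I - Q) h = 1:
  [19/20, -3/5] . (h_1, h_2) = 1
  [-3/4, 19/20] . (h_1, h_2) = 1

Solving yields:
  h_1 = 620/181
  h_2 = 680/181

Starting state is 1, so the expected hitting time is h_1 = 620/181.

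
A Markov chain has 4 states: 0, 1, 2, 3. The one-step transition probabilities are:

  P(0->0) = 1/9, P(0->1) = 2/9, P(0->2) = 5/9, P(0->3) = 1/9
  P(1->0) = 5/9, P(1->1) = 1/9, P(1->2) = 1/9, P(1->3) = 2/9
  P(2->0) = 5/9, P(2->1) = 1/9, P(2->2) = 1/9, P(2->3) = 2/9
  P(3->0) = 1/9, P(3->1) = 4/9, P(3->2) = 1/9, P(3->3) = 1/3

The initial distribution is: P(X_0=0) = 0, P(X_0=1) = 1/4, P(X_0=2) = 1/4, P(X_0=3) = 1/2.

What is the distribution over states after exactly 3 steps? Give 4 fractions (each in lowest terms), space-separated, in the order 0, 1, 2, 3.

Answer: 1/3 313/1458 173/729 313/1458

Derivation:
Propagating the distribution step by step (d_{t+1} = d_t * P):
d_0 = (0=0, 1=1/4, 2=1/4, 3=1/2)
  d_1[0] = 0*1/9 + 1/4*5/9 + 1/4*5/9 + 1/2*1/9 = 1/3
  d_1[1] = 0*2/9 + 1/4*1/9 + 1/4*1/9 + 1/2*4/9 = 5/18
  d_1[2] = 0*5/9 + 1/4*1/9 + 1/4*1/9 + 1/2*1/9 = 1/9
  d_1[3] = 0*1/9 + 1/4*2/9 + 1/4*2/9 + 1/2*1/3 = 5/18
d_1 = (0=1/3, 1=5/18, 2=1/9, 3=5/18)
  d_2[0] = 1/3*1/9 + 5/18*5/9 + 1/9*5/9 + 5/18*1/9 = 23/81
  d_2[1] = 1/3*2/9 + 5/18*1/9 + 1/9*1/9 + 5/18*4/9 = 13/54
  d_2[2] = 1/3*5/9 + 5/18*1/9 + 1/9*1/9 + 5/18*1/9 = 7/27
  d_2[3] = 1/3*1/9 + 5/18*2/9 + 1/9*2/9 + 5/18*1/3 = 35/162
d_2 = (0=23/81, 1=13/54, 2=7/27, 3=35/162)
  d_3[0] = 23/81*1/9 + 13/54*5/9 + 7/27*5/9 + 35/162*1/9 = 1/3
  d_3[1] = 23/81*2/9 + 13/54*1/9 + 7/27*1/9 + 35/162*4/9 = 313/1458
  d_3[2] = 23/81*5/9 + 13/54*1/9 + 7/27*1/9 + 35/162*1/9 = 173/729
  d_3[3] = 23/81*1/9 + 13/54*2/9 + 7/27*2/9 + 35/162*1/3 = 313/1458
d_3 = (0=1/3, 1=313/1458, 2=173/729, 3=313/1458)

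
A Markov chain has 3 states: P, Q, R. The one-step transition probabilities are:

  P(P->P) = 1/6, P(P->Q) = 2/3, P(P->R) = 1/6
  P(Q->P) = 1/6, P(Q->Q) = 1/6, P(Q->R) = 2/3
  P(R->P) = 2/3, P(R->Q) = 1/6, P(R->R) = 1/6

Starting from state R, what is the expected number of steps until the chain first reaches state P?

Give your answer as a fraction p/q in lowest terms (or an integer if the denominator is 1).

Answer: 12/7

Derivation:
Let h_i = expected steps to first reach P from state i.
Boundary: h_P = 0.
First-step equations for the other states:
  h_Q = 1 + 1/6*h_P + 1/6*h_Q + 2/3*h_R
  h_R = 1 + 2/3*h_P + 1/6*h_Q + 1/6*h_R

Substituting h_P = 0 and rearranging gives the linear system (I - Q) h = 1:
  [5/6, -2/3] . (h_Q, h_R) = 1
  [-1/6, 5/6] . (h_Q, h_R) = 1

Solving yields:
  h_Q = 18/7
  h_R = 12/7

Starting state is R, so the expected hitting time is h_R = 12/7.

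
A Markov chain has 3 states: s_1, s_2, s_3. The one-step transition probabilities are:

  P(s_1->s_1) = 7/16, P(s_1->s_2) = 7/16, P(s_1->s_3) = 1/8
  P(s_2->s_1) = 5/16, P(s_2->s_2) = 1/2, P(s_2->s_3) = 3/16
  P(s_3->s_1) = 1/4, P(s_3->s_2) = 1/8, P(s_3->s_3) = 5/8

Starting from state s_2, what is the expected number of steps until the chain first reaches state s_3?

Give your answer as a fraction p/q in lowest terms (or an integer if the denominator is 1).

Let h_i = expected steps to first reach s_3 from state i.
Boundary: h_s_3 = 0.
First-step equations for the other states:
  h_s_1 = 1 + 7/16*h_s_1 + 7/16*h_s_2 + 1/8*h_s_3
  h_s_2 = 1 + 5/16*h_s_1 + 1/2*h_s_2 + 3/16*h_s_3

Substituting h_s_3 = 0 and rearranging gives the linear system (I - Q) h = 1:
  [9/16, -7/16] . (h_s_1, h_s_2) = 1
  [-5/16, 1/2] . (h_s_1, h_s_2) = 1

Solving yields:
  h_s_1 = 240/37
  h_s_2 = 224/37

Starting state is s_2, so the expected hitting time is h_s_2 = 224/37.

Answer: 224/37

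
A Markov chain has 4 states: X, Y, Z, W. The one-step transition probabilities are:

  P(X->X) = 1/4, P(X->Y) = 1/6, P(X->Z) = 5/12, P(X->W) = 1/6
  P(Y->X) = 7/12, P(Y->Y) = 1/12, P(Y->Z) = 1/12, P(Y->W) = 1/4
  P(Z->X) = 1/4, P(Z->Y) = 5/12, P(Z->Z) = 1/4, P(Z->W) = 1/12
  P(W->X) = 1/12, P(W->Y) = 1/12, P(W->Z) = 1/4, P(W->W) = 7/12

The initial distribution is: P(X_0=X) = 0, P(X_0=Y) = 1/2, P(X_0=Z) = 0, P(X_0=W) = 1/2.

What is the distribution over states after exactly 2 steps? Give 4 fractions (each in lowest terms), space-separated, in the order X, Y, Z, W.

Answer: 5/24 1/6 7/24 1/3

Derivation:
Propagating the distribution step by step (d_{t+1} = d_t * P):
d_0 = (X=0, Y=1/2, Z=0, W=1/2)
  d_1[X] = 0*1/4 + 1/2*7/12 + 0*1/4 + 1/2*1/12 = 1/3
  d_1[Y] = 0*1/6 + 1/2*1/12 + 0*5/12 + 1/2*1/12 = 1/12
  d_1[Z] = 0*5/12 + 1/2*1/12 + 0*1/4 + 1/2*1/4 = 1/6
  d_1[W] = 0*1/6 + 1/2*1/4 + 0*1/12 + 1/2*7/12 = 5/12
d_1 = (X=1/3, Y=1/12, Z=1/6, W=5/12)
  d_2[X] = 1/3*1/4 + 1/12*7/12 + 1/6*1/4 + 5/12*1/12 = 5/24
  d_2[Y] = 1/3*1/6 + 1/12*1/12 + 1/6*5/12 + 5/12*1/12 = 1/6
  d_2[Z] = 1/3*5/12 + 1/12*1/12 + 1/6*1/4 + 5/12*1/4 = 7/24
  d_2[W] = 1/3*1/6 + 1/12*1/4 + 1/6*1/12 + 5/12*7/12 = 1/3
d_2 = (X=5/24, Y=1/6, Z=7/24, W=1/3)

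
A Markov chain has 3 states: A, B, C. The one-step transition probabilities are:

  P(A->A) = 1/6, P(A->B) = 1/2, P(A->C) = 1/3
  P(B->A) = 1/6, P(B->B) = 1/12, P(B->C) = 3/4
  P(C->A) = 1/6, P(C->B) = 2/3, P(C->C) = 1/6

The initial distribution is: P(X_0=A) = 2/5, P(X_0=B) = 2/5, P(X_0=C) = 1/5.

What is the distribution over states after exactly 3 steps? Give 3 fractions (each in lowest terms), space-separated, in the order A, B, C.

Answer: 1/6 563/1440 637/1440

Derivation:
Propagating the distribution step by step (d_{t+1} = d_t * P):
d_0 = (A=2/5, B=2/5, C=1/5)
  d_1[A] = 2/5*1/6 + 2/5*1/6 + 1/5*1/6 = 1/6
  d_1[B] = 2/5*1/2 + 2/5*1/12 + 1/5*2/3 = 11/30
  d_1[C] = 2/5*1/3 + 2/5*3/4 + 1/5*1/6 = 7/15
d_1 = (A=1/6, B=11/30, C=7/15)
  d_2[A] = 1/6*1/6 + 11/30*1/6 + 7/15*1/6 = 1/6
  d_2[B] = 1/6*1/2 + 11/30*1/12 + 7/15*2/3 = 17/40
  d_2[C] = 1/6*1/3 + 11/30*3/4 + 7/15*1/6 = 49/120
d_2 = (A=1/6, B=17/40, C=49/120)
  d_3[A] = 1/6*1/6 + 17/40*1/6 + 49/120*1/6 = 1/6
  d_3[B] = 1/6*1/2 + 17/40*1/12 + 49/120*2/3 = 563/1440
  d_3[C] = 1/6*1/3 + 17/40*3/4 + 49/120*1/6 = 637/1440
d_3 = (A=1/6, B=563/1440, C=637/1440)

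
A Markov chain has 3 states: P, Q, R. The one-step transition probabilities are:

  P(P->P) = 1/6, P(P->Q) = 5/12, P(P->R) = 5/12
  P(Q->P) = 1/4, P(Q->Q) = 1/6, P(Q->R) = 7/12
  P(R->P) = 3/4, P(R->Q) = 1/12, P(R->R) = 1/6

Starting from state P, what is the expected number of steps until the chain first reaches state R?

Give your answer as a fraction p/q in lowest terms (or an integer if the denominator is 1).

Answer: 36/17

Derivation:
Let h_i = expected steps to first reach R from state i.
Boundary: h_R = 0.
First-step equations for the other states:
  h_P = 1 + 1/6*h_P + 5/12*h_Q + 5/12*h_R
  h_Q = 1 + 1/4*h_P + 1/6*h_Q + 7/12*h_R

Substituting h_R = 0 and rearranging gives the linear system (I - Q) h = 1:
  [5/6, -5/12] . (h_P, h_Q) = 1
  [-1/4, 5/6] . (h_P, h_Q) = 1

Solving yields:
  h_P = 36/17
  h_Q = 156/85

Starting state is P, so the expected hitting time is h_P = 36/17.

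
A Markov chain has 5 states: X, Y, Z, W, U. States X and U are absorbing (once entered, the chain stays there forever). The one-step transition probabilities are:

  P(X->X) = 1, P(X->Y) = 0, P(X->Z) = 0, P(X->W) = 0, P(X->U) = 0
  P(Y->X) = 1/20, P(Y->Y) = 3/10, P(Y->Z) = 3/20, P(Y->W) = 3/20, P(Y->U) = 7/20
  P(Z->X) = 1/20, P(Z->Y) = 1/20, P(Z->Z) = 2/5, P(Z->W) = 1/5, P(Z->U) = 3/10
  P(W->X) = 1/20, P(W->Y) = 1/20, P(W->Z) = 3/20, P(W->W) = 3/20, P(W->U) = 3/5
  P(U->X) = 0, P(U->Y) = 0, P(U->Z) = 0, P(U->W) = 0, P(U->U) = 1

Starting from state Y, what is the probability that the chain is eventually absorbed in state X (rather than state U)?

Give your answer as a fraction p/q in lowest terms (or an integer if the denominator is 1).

Let a_i = P(absorbed in X | start in state i).
Boundary conditions: a_X = 1, a_U = 0.
For each transient state i, a_i = sum_j P(i->j) * a_j:
  a_Y = 1/20*a_X + 3/10*a_Y + 3/20*a_Z + 3/20*a_W + 7/20*a_U
  a_Z = 1/20*a_X + 1/20*a_Y + 2/5*a_Z + 1/5*a_W + 3/10*a_U
  a_W = 1/20*a_X + 1/20*a_Y + 3/20*a_Z + 3/20*a_W + 3/5*a_U

Substituting a_X = 1 and a_U = 0, rearrange to (I - Q) a = r where r[i] = P(i -> X):
  [7/10, -3/20, -3/20] . (a_Y, a_Z, a_W) = 1/20
  [-1/20, 3/5, -1/5] . (a_Y, a_Z, a_W) = 1/20
  [-1/20, -3/20, 17/20] . (a_Y, a_Z, a_W) = 1/20

Solving yields:
  a_Y = 5/43
  a_Z = 21/172
  a_W = 15/172

Starting state is Y, so the absorption probability is a_Y = 5/43.

Answer: 5/43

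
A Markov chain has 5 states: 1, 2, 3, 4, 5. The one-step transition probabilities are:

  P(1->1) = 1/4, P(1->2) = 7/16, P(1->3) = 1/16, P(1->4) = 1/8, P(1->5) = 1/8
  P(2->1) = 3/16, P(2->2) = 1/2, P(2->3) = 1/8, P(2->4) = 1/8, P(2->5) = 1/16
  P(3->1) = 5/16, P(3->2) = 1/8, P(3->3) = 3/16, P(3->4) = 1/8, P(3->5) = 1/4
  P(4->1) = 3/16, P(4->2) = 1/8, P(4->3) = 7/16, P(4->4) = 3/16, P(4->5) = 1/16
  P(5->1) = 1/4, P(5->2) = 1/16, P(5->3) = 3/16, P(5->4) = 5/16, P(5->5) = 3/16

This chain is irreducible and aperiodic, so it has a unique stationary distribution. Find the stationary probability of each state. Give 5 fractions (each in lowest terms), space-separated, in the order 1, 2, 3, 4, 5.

Answer: 2141/9216 777/2560 1651/9216 7309/46080 1165/9216

Derivation:
The stationary distribution satisfies pi = pi * P, i.e.:
  pi_1 = 1/4*pi_1 + 3/16*pi_2 + 5/16*pi_3 + 3/16*pi_4 + 1/4*pi_5
  pi_2 = 7/16*pi_1 + 1/2*pi_2 + 1/8*pi_3 + 1/8*pi_4 + 1/16*pi_5
  pi_3 = 1/16*pi_1 + 1/8*pi_2 + 3/16*pi_3 + 7/16*pi_4 + 3/16*pi_5
  pi_4 = 1/8*pi_1 + 1/8*pi_2 + 1/8*pi_3 + 3/16*pi_4 + 5/16*pi_5
  pi_5 = 1/8*pi_1 + 1/16*pi_2 + 1/4*pi_3 + 1/16*pi_4 + 3/16*pi_5
with normalization: pi_1 + pi_2 + pi_3 + pi_4 + pi_5 = 1.

Using the first 4 balance equations plus normalization, the linear system A*pi = b is:
  [-3/4, 3/16, 5/16, 3/16, 1/4] . pi = 0
  [7/16, -1/2, 1/8, 1/8, 1/16] . pi = 0
  [1/16, 1/8, -13/16, 7/16, 3/16] . pi = 0
  [1/8, 1/8, 1/8, -13/16, 5/16] . pi = 0
  [1, 1, 1, 1, 1] . pi = 1

Solving yields:
  pi_1 = 2141/9216
  pi_2 = 777/2560
  pi_3 = 1651/9216
  pi_4 = 7309/46080
  pi_5 = 1165/9216

Verification (pi * P):
  2141/9216*1/4 + 777/2560*3/16 + 1651/9216*5/16 + 7309/46080*3/16 + 1165/9216*1/4 = 2141/9216 = pi_1  (ok)
  2141/9216*7/16 + 777/2560*1/2 + 1651/9216*1/8 + 7309/46080*1/8 + 1165/9216*1/16 = 777/2560 = pi_2  (ok)
  2141/9216*1/16 + 777/2560*1/8 + 1651/9216*3/16 + 7309/46080*7/16 + 1165/9216*3/16 = 1651/9216 = pi_3  (ok)
  2141/9216*1/8 + 777/2560*1/8 + 1651/9216*1/8 + 7309/46080*3/16 + 1165/9216*5/16 = 7309/46080 = pi_4  (ok)
  2141/9216*1/8 + 777/2560*1/16 + 1651/9216*1/4 + 7309/46080*1/16 + 1165/9216*3/16 = 1165/9216 = pi_5  (ok)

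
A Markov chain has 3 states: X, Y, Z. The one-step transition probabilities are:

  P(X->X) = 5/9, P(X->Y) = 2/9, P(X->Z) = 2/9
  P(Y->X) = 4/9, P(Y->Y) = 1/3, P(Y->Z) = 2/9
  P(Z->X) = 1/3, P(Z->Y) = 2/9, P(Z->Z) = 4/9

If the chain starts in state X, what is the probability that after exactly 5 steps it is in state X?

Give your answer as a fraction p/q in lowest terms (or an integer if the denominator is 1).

Computing P^5 by repeated multiplication:
P^1 =
  X: [5/9, 2/9, 2/9]
  Y: [4/9, 1/3, 2/9]
  Z: [1/3, 2/9, 4/9]
P^2 =
  X: [13/27, 20/81, 22/81]
  Y: [38/81, 7/27, 22/81]
  Z: [35/81, 20/81, 26/81]
P^3 =
  X: [341/729, 182/729, 206/729]
  Y: [340/729, 61/243, 206/729]
  Z: [37/81, 182/729, 214/729]
P^4 =
  X: [113/243, 1640/6561, 1870/6561]
  Y: [3050/6561, 547/2187, 1870/6561]
  Z: [3035/6561, 1640/6561, 1886/6561]
P^5 =
  X: [27425/59049, 14762/59049, 16862/59049]
  Y: [27424/59049, 4921/19683, 16862/59049]
  Z: [9131/19683, 14762/59049, 16894/59049]

(P^5)[X -> X] = 27425/59049

Answer: 27425/59049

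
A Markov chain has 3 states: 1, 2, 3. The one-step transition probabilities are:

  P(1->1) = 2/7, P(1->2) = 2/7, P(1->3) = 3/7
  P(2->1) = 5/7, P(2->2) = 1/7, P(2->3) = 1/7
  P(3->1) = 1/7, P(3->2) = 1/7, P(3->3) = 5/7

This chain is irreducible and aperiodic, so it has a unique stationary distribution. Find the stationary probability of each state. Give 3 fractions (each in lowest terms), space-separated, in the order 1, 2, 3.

The stationary distribution satisfies pi = pi * P, i.e.:
  pi_1 = 2/7*pi_1 + 5/7*pi_2 + 1/7*pi_3
  pi_2 = 2/7*pi_1 + 1/7*pi_2 + 1/7*pi_3
  pi_3 = 3/7*pi_1 + 1/7*pi_2 + 5/7*pi_3
with normalization: pi_1 + pi_2 + pi_3 = 1.

Using the first 2 balance equations plus normalization, the linear system A*pi = b is:
  [-5/7, 5/7, 1/7] . pi = 0
  [2/7, -6/7, 1/7] . pi = 0
  [1, 1, 1] . pi = 1

Solving yields:
  pi_1 = 11/38
  pi_2 = 7/38
  pi_3 = 10/19

Verification (pi * P):
  11/38*2/7 + 7/38*5/7 + 10/19*1/7 = 11/38 = pi_1  (ok)
  11/38*2/7 + 7/38*1/7 + 10/19*1/7 = 7/38 = pi_2  (ok)
  11/38*3/7 + 7/38*1/7 + 10/19*5/7 = 10/19 = pi_3  (ok)

Answer: 11/38 7/38 10/19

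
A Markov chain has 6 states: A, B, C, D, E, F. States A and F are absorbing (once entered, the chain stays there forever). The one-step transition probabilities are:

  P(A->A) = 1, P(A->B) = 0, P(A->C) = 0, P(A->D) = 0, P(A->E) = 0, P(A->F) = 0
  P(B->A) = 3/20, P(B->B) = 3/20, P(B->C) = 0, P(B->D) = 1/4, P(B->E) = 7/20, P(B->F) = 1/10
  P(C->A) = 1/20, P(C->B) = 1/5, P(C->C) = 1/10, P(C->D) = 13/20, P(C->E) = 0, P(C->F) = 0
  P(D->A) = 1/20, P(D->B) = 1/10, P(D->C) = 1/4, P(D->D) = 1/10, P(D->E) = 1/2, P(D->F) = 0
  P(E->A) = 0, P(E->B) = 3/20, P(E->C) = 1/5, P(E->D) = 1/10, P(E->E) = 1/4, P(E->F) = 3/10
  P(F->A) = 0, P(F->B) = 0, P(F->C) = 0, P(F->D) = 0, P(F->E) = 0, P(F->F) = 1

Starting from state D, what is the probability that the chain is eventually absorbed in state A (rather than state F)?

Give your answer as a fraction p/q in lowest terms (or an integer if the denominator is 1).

Answer: 5313/17209

Derivation:
Let a_i = P(absorbed in A | start in state i).
Boundary conditions: a_A = 1, a_F = 0.
For each transient state i, a_i = sum_j P(i->j) * a_j:
  a_B = 3/20*a_A + 3/20*a_B + 0*a_C + 1/4*a_D + 7/20*a_E + 1/10*a_F
  a_C = 1/20*a_A + 1/5*a_B + 1/10*a_C + 13/20*a_D + 0*a_E + 0*a_F
  a_D = 1/20*a_A + 1/10*a_B + 1/4*a_C + 1/10*a_D + 1/2*a_E + 0*a_F
  a_E = 0*a_A + 3/20*a_B + 1/5*a_C + 1/10*a_D + 1/4*a_E + 3/10*a_F

Substituting a_A = 1 and a_F = 0, rearrange to (I - Q) a = r where r[i] = P(i -> A):
  [17/20, 0, -1/4, -7/20] . (a_B, a_C, a_D, a_E) = 3/20
  [-1/5, 9/10, -13/20, 0] . (a_B, a_C, a_D, a_E) = 1/20
  [-1/10, -1/4, 9/10, -1/2] . (a_B, a_C, a_D, a_E) = 1/20
  [-3/20, -1/5, -1/10, 3/4] . (a_B, a_C, a_D, a_E) = 0

Solving yields:
  a_B = 6065/17209
  a_C = 6141/17209
  a_D = 5313/17209
  a_E = 3559/17209

Starting state is D, so the absorption probability is a_D = 5313/17209.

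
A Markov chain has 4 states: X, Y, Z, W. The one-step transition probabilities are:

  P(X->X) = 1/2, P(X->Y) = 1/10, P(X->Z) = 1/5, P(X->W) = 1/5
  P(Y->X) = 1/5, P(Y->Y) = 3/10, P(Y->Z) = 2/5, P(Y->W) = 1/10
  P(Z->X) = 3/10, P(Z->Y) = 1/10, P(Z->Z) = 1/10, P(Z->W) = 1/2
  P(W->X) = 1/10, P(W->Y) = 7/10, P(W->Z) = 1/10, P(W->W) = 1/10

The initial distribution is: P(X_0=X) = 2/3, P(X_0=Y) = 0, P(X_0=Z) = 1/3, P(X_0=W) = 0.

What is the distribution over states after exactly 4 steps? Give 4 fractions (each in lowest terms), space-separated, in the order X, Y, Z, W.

Propagating the distribution step by step (d_{t+1} = d_t * P):
d_0 = (X=2/3, Y=0, Z=1/3, W=0)
  d_1[X] = 2/3*1/2 + 0*1/5 + 1/3*3/10 + 0*1/10 = 13/30
  d_1[Y] = 2/3*1/10 + 0*3/10 + 1/3*1/10 + 0*7/10 = 1/10
  d_1[Z] = 2/3*1/5 + 0*2/5 + 1/3*1/10 + 0*1/10 = 1/6
  d_1[W] = 2/3*1/5 + 0*1/10 + 1/3*1/2 + 0*1/10 = 3/10
d_1 = (X=13/30, Y=1/10, Z=1/6, W=3/10)
  d_2[X] = 13/30*1/2 + 1/10*1/5 + 1/6*3/10 + 3/10*1/10 = 19/60
  d_2[Y] = 13/30*1/10 + 1/10*3/10 + 1/6*1/10 + 3/10*7/10 = 3/10
  d_2[Z] = 13/30*1/5 + 1/10*2/5 + 1/6*1/10 + 3/10*1/10 = 13/75
  d_2[W] = 13/30*1/5 + 1/10*1/10 + 1/6*1/2 + 3/10*1/10 = 21/100
d_2 = (X=19/60, Y=3/10, Z=13/75, W=21/100)
  d_3[X] = 19/60*1/2 + 3/10*1/5 + 13/75*3/10 + 21/100*1/10 = 437/1500
  d_3[Y] = 19/60*1/10 + 3/10*3/10 + 13/75*1/10 + 21/100*7/10 = 143/500
  d_3[Z] = 19/60*1/5 + 3/10*2/5 + 13/75*1/10 + 21/100*1/10 = 133/600
  d_3[W] = 19/60*1/5 + 3/10*1/10 + 13/75*1/2 + 21/100*1/10 = 201/1000
d_3 = (X=437/1500, Y=143/500, Z=133/600, W=201/1000)
  d_4[X] = 437/1500*1/2 + 143/500*1/5 + 133/600*3/10 + 201/1000*1/10 = 2171/7500
  d_4[Y] = 437/1500*1/10 + 143/500*3/10 + 133/600*1/10 + 201/1000*7/10 = 1389/5000
  d_4[Z] = 437/1500*1/5 + 143/500*2/5 + 133/600*1/10 + 201/1000*1/10 = 403/1875
  d_4[W] = 437/1500*1/5 + 143/500*1/10 + 133/600*1/2 + 201/1000*1/10 = 1089/5000
d_4 = (X=2171/7500, Y=1389/5000, Z=403/1875, W=1089/5000)

Answer: 2171/7500 1389/5000 403/1875 1089/5000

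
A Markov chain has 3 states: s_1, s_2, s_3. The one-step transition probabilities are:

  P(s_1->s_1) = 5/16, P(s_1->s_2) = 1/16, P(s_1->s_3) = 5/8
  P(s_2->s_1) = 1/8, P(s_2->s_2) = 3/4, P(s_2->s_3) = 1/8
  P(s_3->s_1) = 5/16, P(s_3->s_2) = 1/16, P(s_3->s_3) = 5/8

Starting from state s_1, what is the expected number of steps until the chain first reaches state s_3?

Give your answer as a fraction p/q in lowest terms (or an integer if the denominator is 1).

Let h_i = expected steps to first reach s_3 from state i.
Boundary: h_s_3 = 0.
First-step equations for the other states:
  h_s_1 = 1 + 5/16*h_s_1 + 1/16*h_s_2 + 5/8*h_s_3
  h_s_2 = 1 + 1/8*h_s_1 + 3/4*h_s_2 + 1/8*h_s_3

Substituting h_s_3 = 0 and rearranging gives the linear system (I - Q) h = 1:
  [11/16, -1/16] . (h_s_1, h_s_2) = 1
  [-1/8, 1/4] . (h_s_1, h_s_2) = 1

Solving yields:
  h_s_1 = 40/21
  h_s_2 = 104/21

Starting state is s_1, so the expected hitting time is h_s_1 = 40/21.

Answer: 40/21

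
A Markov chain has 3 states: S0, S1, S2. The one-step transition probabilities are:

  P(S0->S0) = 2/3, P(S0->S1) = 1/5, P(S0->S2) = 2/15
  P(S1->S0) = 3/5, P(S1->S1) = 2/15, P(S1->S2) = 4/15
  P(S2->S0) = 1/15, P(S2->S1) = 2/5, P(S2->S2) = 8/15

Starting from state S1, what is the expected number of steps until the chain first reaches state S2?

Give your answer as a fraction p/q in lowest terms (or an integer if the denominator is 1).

Answer: 105/19

Derivation:
Let h_i = expected steps to first reach S2 from state i.
Boundary: h_S2 = 0.
First-step equations for the other states:
  h_S0 = 1 + 2/3*h_S0 + 1/5*h_S1 + 2/15*h_S2
  h_S1 = 1 + 3/5*h_S0 + 2/15*h_S1 + 4/15*h_S2

Substituting h_S2 = 0 and rearranging gives the linear system (I - Q) h = 1:
  [1/3, -1/5] . (h_S0, h_S1) = 1
  [-3/5, 13/15] . (h_S0, h_S1) = 1

Solving yields:
  h_S0 = 120/19
  h_S1 = 105/19

Starting state is S1, so the expected hitting time is h_S1 = 105/19.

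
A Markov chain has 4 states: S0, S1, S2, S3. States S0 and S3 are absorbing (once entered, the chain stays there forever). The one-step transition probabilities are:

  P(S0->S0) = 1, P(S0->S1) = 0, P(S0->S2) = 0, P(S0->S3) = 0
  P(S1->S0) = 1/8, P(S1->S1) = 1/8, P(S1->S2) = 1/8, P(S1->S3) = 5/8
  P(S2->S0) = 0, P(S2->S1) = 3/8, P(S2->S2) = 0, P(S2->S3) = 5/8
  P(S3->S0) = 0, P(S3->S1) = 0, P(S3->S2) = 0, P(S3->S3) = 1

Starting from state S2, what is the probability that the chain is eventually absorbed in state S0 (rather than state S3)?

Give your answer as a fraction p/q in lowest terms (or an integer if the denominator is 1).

Answer: 3/53

Derivation:
Let a_i = P(absorbed in S0 | start in state i).
Boundary conditions: a_S0 = 1, a_S3 = 0.
For each transient state i, a_i = sum_j P(i->j) * a_j:
  a_S1 = 1/8*a_S0 + 1/8*a_S1 + 1/8*a_S2 + 5/8*a_S3
  a_S2 = 0*a_S0 + 3/8*a_S1 + 0*a_S2 + 5/8*a_S3

Substituting a_S0 = 1 and a_S3 = 0, rearrange to (I - Q) a = r where r[i] = P(i -> S0):
  [7/8, -1/8] . (a_S1, a_S2) = 1/8
  [-3/8, 1] . (a_S1, a_S2) = 0

Solving yields:
  a_S1 = 8/53
  a_S2 = 3/53

Starting state is S2, so the absorption probability is a_S2 = 3/53.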